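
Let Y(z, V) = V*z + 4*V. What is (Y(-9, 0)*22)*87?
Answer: 0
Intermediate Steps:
Y(z, V) = 4*V + V*z
(Y(-9, 0)*22)*87 = ((0*(4 - 9))*22)*87 = ((0*(-5))*22)*87 = (0*22)*87 = 0*87 = 0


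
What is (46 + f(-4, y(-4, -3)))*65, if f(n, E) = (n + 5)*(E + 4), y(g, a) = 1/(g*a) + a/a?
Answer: 39845/12 ≈ 3320.4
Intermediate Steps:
y(g, a) = 1 + 1/(a*g) (y(g, a) = 1/(a*g) + 1 = 1 + 1/(a*g))
f(n, E) = (4 + E)*(5 + n) (f(n, E) = (5 + n)*(4 + E) = (4 + E)*(5 + n))
(46 + f(-4, y(-4, -3)))*65 = (46 + (20 + 4*(-4) + 5*(1 + 1/(-3*(-4))) + (1 + 1/(-3*(-4)))*(-4)))*65 = (46 + (20 - 16 + 5*(1 - ⅓*(-¼)) + (1 - ⅓*(-¼))*(-4)))*65 = (46 + (20 - 16 + 5*(1 + 1/12) + (1 + 1/12)*(-4)))*65 = (46 + (20 - 16 + 5*(13/12) + (13/12)*(-4)))*65 = (46 + (20 - 16 + 65/12 - 13/3))*65 = (46 + 61/12)*65 = (613/12)*65 = 39845/12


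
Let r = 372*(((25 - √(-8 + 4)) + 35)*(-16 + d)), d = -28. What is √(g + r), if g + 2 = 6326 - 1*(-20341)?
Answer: √(-955415 + 32736*I) ≈ 16.743 + 977.6*I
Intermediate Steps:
g = 26665 (g = -2 + (6326 - 1*(-20341)) = -2 + (6326 + 20341) = -2 + 26667 = 26665)
r = -982080 + 32736*I (r = 372*(((25 - √(-8 + 4)) + 35)*(-16 - 28)) = 372*(((25 - √(-4)) + 35)*(-44)) = 372*(((25 - 2*I) + 35)*(-44)) = 372*((60 - 2*I)*(-44)) = 372*(-2640 + 88*I) = -982080 + 32736*I ≈ -9.8208e+5 + 32736.0*I)
√(g + r) = √(26665 + (-982080 + 32736*I)) = √(-955415 + 32736*I)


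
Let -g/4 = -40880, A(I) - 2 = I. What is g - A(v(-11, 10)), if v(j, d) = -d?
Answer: 163528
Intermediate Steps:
A(I) = 2 + I
g = 163520 (g = -4*(-40880) = 163520)
g - A(v(-11, 10)) = 163520 - (2 - 1*10) = 163520 - (2 - 10) = 163520 - 1*(-8) = 163520 + 8 = 163528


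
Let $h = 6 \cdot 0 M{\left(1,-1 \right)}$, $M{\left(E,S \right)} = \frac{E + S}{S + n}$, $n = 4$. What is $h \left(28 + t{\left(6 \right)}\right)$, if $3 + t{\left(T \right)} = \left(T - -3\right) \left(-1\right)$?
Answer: $0$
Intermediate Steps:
$M{\left(E,S \right)} = \frac{E + S}{4 + S}$ ($M{\left(E,S \right)} = \frac{E + S}{S + 4} = \frac{E + S}{4 + S}$)
$t{\left(T \right)} = -6 - T$ ($t{\left(T \right)} = -3 + \left(T - -3\right) \left(-1\right) = -3 + \left(T + 3\right) \left(-1\right) = -3 + \left(3 + T\right) \left(-1\right) = -3 - \left(3 + T\right) = -6 - T$)
$h = 0$ ($h = 6 \cdot 0 \frac{1 - 1}{4 - 1} = 0 \cdot \frac{1}{3} \cdot 0 = 0 \cdot 0 = 0$)
$h \left(28 + t{\left(6 \right)}\right) = 0 \left(28 - 12\right) = 0 \cdot 16 = 0$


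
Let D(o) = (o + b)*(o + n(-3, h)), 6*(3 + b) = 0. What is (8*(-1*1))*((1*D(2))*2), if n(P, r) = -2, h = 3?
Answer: 0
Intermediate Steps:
b = -3 (b = -3 + (⅙)*0 = -3 + 0 = -3)
D(o) = (-3 + o)*(-2 + o) (D(o) = (o - 3)*(o - 2) = (-3 + o)*(-2 + o))
(8*(-1*1))*((1*D(2))*2) = (8*(-1*1))*((1*(6 + 2² - 5*2))*2) = (8*(-1))*((1*(6 + 4 - 10))*2) = -8*1*0*2 = -0*2 = -8*0 = 0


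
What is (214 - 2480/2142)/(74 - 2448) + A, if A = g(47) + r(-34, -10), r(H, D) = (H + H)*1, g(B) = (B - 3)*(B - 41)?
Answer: 249056315/1271277 ≈ 195.91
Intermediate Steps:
g(B) = (-41 + B)*(-3 + B) (g(B) = (-3 + B)*(-41 + B) = (-41 + B)*(-3 + B))
r(H, D) = 2*H (r(H, D) = (2*H)*1 = 2*H)
A = 196 (A = (123 + 47² - 44*47) + 2*(-34) = (123 + 2209 - 2068) - 68 = 264 - 68 = 196)
(214 - 2480/2142)/(74 - 2448) + A = (214 - 2480/2142)/(74 - 2448) + 196 = (214 - 2480*1/2142)/(-2374) + 196 = (214 - 1240/1071)*(-1/2374) + 196 = (227954/1071)*(-1/2374) + 196 = -113977/1271277 + 196 = 249056315/1271277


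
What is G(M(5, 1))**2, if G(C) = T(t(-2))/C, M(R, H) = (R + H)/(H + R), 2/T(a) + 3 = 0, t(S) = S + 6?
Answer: 4/9 ≈ 0.44444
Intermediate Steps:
t(S) = 6 + S
T(a) = -2/3 (T(a) = 2/(-3 + 0) = 2/(-3) = 2*(-1/3) = -2/3)
M(R, H) = 1 (M(R, H) = (H + R)/(H + R) = 1)
G(C) = -2/(3*C)
G(M(5, 1))**2 = (-2/3/1)**2 = (-2/3*1)**2 = (-2/3)**2 = 4/9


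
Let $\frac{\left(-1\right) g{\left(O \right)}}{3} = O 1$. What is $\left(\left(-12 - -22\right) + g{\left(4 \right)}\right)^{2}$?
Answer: $4$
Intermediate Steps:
$g{\left(O \right)} = - 3 O$ ($g{\left(O \right)} = - 3 O 1 = - 3 O$)
$\left(\left(-12 - -22\right) + g{\left(4 \right)}\right)^{2} = \left(\left(-12 - -22\right) - 12\right)^{2} = \left(\left(-12 + 22\right) - 12\right)^{2} = \left(10 - 12\right)^{2} = \left(-2\right)^{2} = 4$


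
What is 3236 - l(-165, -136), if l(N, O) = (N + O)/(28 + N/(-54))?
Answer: 42194/13 ≈ 3245.7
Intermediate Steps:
l(N, O) = (N + O)/(28 - N/54) (l(N, O) = (N + O)/(28 + N*(-1/54)) = (N + O)/(28 - N/54))
3236 - l(-165, -136) = 3236 - 54*(-1*(-165) - 1*(-136))/(-1512 - 165) = 3236 - 54*(165 + 136)/(-1677) = 3236 - 54*(-1)*301/1677 = 3236 - 1*(-126/13) = 3236 + 126/13 = 42194/13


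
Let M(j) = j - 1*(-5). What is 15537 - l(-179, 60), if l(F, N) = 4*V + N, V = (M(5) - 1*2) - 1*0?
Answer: 15445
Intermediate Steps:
M(j) = 5 + j (M(j) = j + 5 = 5 + j)
V = 8 (V = ((5 + 5) - 1*2) - 1*0 = (10 - 2) + 0 = 8 + 0 = 8)
l(F, N) = 32 + N (l(F, N) = 4*8 + N = 32 + N)
15537 - l(-179, 60) = 15537 - (32 + 60) = 15537 - 1*92 = 15537 - 92 = 15445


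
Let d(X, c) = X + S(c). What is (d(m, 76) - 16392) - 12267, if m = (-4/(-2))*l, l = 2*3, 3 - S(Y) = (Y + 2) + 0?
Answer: -28722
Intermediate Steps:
S(Y) = 1 - Y (S(Y) = 3 - ((Y + 2) + 0) = 3 - ((2 + Y) + 0) = 3 - (2 + Y) = 3 + (-2 - Y) = 1 - Y)
l = 6
m = 12 (m = -4/(-2)*6 = -4*(-1/2)*6 = 2*6 = 12)
d(X, c) = 1 + X - c (d(X, c) = X + (1 - c) = 1 + X - c)
(d(m, 76) - 16392) - 12267 = ((1 + 12 - 1*76) - 16392) - 12267 = ((1 + 12 - 76) - 16392) - 12267 = (-63 - 16392) - 12267 = -16455 - 12267 = -28722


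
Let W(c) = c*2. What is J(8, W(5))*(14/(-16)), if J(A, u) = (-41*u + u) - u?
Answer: 1435/4 ≈ 358.75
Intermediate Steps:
W(c) = 2*c
J(A, u) = -41*u (J(A, u) = -40*u - u = -41*u)
J(8, W(5))*(14/(-16)) = (-82*5)*(14/(-16)) = (-41*10)*(14*(-1/16)) = -410*(-7/8) = 1435/4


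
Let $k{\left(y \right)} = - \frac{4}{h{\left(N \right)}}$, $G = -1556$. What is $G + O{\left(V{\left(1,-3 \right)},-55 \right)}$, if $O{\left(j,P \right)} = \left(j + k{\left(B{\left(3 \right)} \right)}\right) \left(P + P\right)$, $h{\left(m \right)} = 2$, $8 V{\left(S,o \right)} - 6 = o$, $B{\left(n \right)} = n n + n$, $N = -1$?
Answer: $- \frac{5509}{4} \approx -1377.3$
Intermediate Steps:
$B{\left(n \right)} = n + n^{2}$ ($B{\left(n \right)} = n^{2} + n = n + n^{2}$)
$V{\left(S,o \right)} = \frac{3}{4} + \frac{o}{8}$
$k{\left(y \right)} = -2$ ($k{\left(y \right)} = - \frac{4}{2} = \left(-4\right) \frac{1}{2} = -2$)
$O{\left(j,P \right)} = 2 P \left(-2 + j\right)$ ($O{\left(j,P \right)} = \left(j - 2\right) \left(P + P\right) = \left(-2 + j\right) 2 P = 2 P \left(-2 + j\right)$)
$G + O{\left(V{\left(1,-3 \right)},-55 \right)} = -1556 + 2 \left(-55\right) \left(-2 + \left(\frac{3}{4} + \frac{1}{8} \left(-3\right)\right)\right) = -1556 + 2 \left(-55\right) \left(-2 + \left(\frac{3}{4} - \frac{3}{8}\right)\right) = -1556 + 2 \left(-55\right) \left(-2 + \frac{3}{8}\right) = -1556 + 2 \left(-55\right) \left(- \frac{13}{8}\right) = -1556 + \frac{715}{4} = - \frac{5509}{4}$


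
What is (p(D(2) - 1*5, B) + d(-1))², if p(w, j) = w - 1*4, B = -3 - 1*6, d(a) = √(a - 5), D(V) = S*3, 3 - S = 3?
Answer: (9 - I*√6)² ≈ 75.0 - 44.091*I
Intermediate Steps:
S = 0 (S = 3 - 1*3 = 3 - 3 = 0)
D(V) = 0 (D(V) = 0*3 = 0)
d(a) = √(-5 + a)
B = -9 (B = -3 - 6 = -9)
p(w, j) = -4 + w (p(w, j) = w - 4 = -4 + w)
(p(D(2) - 1*5, B) + d(-1))² = ((-4 + (0 - 1*5)) + √(-5 - 1))² = ((-4 + (0 - 5)) + √(-6))² = ((-4 - 5) + I*√6)² = (-9 + I*√6)²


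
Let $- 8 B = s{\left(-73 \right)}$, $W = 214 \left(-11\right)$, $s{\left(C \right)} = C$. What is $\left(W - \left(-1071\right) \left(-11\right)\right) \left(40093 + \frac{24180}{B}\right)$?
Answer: $- \frac{44104436915}{73} \approx -6.0417 \cdot 10^{8}$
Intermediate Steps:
$W = -2354$
$B = \frac{73}{8}$ ($B = \left(- \frac{1}{8}\right) \left(-73\right) = \frac{73}{8} \approx 9.125$)
$\left(W - \left(-1071\right) \left(-11\right)\right) \left(40093 + \frac{24180}{B}\right) = \left(-2354 - \left(-1071\right) \left(-11\right)\right) \left(40093 + \frac{24180}{\frac{73}{8}}\right) = \left(-2354 - 11781\right) \left(40093 + 24180 \cdot \frac{8}{73}\right) = \left(-2354 - 11781\right) \left(40093 + \frac{193440}{73}\right) = \left(-14135\right) \frac{3120229}{73} = - \frac{44104436915}{73}$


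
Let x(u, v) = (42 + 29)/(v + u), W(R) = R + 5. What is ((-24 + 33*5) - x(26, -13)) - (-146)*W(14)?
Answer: 37824/13 ≈ 2909.5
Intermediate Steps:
W(R) = 5 + R
x(u, v) = 71/(u + v)
((-24 + 33*5) - x(26, -13)) - (-146)*W(14) = ((-24 + 33*5) - 71/(26 - 13)) - (-146)*(5 + 14) = ((-24 + 165) - 71/13) - (-146)*19 = (141 - 71/13) - 1*(-2774) = (141 - 1*71/13) + 2774 = (141 - 71/13) + 2774 = 1762/13 + 2774 = 37824/13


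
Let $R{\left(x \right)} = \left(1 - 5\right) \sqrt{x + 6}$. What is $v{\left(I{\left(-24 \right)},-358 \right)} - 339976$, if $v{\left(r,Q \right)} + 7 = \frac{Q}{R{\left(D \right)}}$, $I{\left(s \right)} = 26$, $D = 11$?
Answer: $-339983 + \frac{179 \sqrt{17}}{34} \approx -3.3996 \cdot 10^{5}$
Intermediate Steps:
$R{\left(x \right)} = - 4 \sqrt{6 + x}$
$v{\left(r,Q \right)} = -7 - \frac{Q \sqrt{17}}{68}$ ($v{\left(r,Q \right)} = -7 + \frac{Q}{\left(-4\right) \sqrt{6 + 11}} = -7 + \frac{Q}{\left(-4\right) \sqrt{17}} = -7 + Q \left(- \frac{\sqrt{17}}{68}\right) = -7 - \frac{Q \sqrt{17}}{68}$)
$v{\left(I{\left(-24 \right)},-358 \right)} - 339976 = \left(-7 - - \frac{179 \sqrt{17}}{34}\right) - 339976 = \left(-7 + \frac{179 \sqrt{17}}{34}\right) - 339976 = -339983 + \frac{179 \sqrt{17}}{34}$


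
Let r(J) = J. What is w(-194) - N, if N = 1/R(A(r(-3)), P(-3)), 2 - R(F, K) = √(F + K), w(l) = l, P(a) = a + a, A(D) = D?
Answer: -2524/13 - 3*I/13 ≈ -194.15 - 0.23077*I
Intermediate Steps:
P(a) = 2*a
R(F, K) = 2 - √(F + K)
N = (2 + 3*I)/13 (N = 1/(2 - √(-3 + 2*(-3))) = 1/(2 - √(-3 - 6)) = 1/(2 - √(-9)) = 1/(2 - 3*I) = (2 + 3*I)/13 ≈ 0.15385 + 0.23077*I)
w(-194) - N = -194 - (2/13 + 3*I/13) = -194 + (-2/13 - 3*I/13) = -2524/13 - 3*I/13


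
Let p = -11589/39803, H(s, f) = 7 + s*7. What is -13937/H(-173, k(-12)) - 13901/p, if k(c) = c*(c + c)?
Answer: 95190932215/1993308 ≈ 47755.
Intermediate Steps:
k(c) = 2*c² (k(c) = c*(2*c) = 2*c²)
H(s, f) = 7 + 7*s
p = -11589/39803 (p = -11589*1/39803 = -11589/39803 ≈ -0.29116)
-13937/H(-173, k(-12)) - 13901/p = -13937/(7 + 7*(-173)) - 13901/(-11589/39803) = -13937/(7 - 1211) - 13901*(-39803/11589) = -13937/(-1204) + 553301503/11589 = -13937*(-1/1204) + 553301503/11589 = 1991/172 + 553301503/11589 = 95190932215/1993308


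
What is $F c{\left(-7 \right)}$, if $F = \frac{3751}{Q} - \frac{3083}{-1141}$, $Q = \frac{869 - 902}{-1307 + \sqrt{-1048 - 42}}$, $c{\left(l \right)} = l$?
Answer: $\frac{- 9249 \sqrt{1090} + 665083415902 i}{489 \left(\sqrt{1090} - 1307 i\right)} \approx -1.04 \cdot 10^{6} + 26269.0 i$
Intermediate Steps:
$Q = - \frac{33}{-1307 + i \sqrt{1090}}$ ($Q = - \frac{33}{-1307 + \sqrt{-1090}} = - \frac{33}{-1307 + i \sqrt{1090}} \approx 0.025233 + 0.00063738 i$)
$F = \frac{3083}{1141} + \frac{3751}{\frac{43131}{1709339} + \frac{33 i \sqrt{1090}}{1709339}}$ ($F = \frac{3751}{\frac{43131}{1709339} + \frac{33 i \sqrt{1090}}{1709339}} - \frac{3083}{-1141} = \frac{3751}{\frac{43131}{1709339} + \frac{33 i \sqrt{1090}}{1709339}} - - \frac{3083}{1141} = \frac{3751}{\frac{43131}{1709339} + \frac{33 i \sqrt{1090}}{1709339}} + \frac{3083}{1141} = \frac{3083}{1141} + \frac{3751}{\frac{43131}{1709339} + \frac{33 i \sqrt{1090}}{1709339}} \approx 1.4857 \cdot 10^{5} - 3752.7 i$)
$F c{\left(-7 \right)} = \left(\frac{508538116}{3423} - \frac{341 i \sqrt{1090}}{3}\right) \left(-7\right) = - \frac{508538116}{489} + \frac{2387 i \sqrt{1090}}{3}$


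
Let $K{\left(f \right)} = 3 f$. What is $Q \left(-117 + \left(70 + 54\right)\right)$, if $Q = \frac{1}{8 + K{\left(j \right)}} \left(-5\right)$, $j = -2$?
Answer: $- \frac{35}{2} \approx -17.5$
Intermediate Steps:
$Q = - \frac{5}{2}$ ($Q = \frac{1}{8 + 3 \left(-2\right)} \left(-5\right) = \frac{1}{8 - 6} \left(-5\right) = \frac{1}{2} \left(-5\right) = - \frac{5}{2} \approx -2.5$)
$Q \left(-117 + \left(70 + 54\right)\right) = - \frac{5 \left(-117 + \left(70 + 54\right)\right)}{2} = - \frac{5 \left(-117 + 124\right)}{2} = \left(- \frac{5}{2}\right) 7 = - \frac{35}{2}$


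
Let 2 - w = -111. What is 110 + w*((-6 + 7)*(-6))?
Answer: -568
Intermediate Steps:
w = 113 (w = 2 - 1*(-111) = 2 + 111 = 113)
110 + w*((-6 + 7)*(-6)) = 110 + 113*((-6 + 7)*(-6)) = 110 + 113*(1*(-6)) = 110 + 113*(-6) = 110 - 678 = -568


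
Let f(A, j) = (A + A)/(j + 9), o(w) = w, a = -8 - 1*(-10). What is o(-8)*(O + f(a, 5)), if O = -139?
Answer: 7768/7 ≈ 1109.7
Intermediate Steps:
a = 2 (a = -8 + 10 = 2)
f(A, j) = 2*A/(9 + j) (f(A, j) = (2*A)/(9 + j) = 2*A/(9 + j))
o(-8)*(O + f(a, 5)) = -8*(-139 + 2*2/(9 + 5)) = -8*(-139 + 2*2/14) = -8*(-139 + 2*2*(1/14)) = -8*(-139 + 2/7) = -8*(-971/7) = 7768/7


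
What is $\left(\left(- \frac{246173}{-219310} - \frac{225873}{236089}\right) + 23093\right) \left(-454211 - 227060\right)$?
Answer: $- \frac{116369595019175619661}{7396668370} \approx -1.5733 \cdot 10^{10}$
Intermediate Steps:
$\left(\left(- \frac{246173}{-219310} - \frac{225873}{236089}\right) + 23093\right) \left(-454211 - 227060\right) = \left(\left(\left(-246173\right) \left(- \frac{1}{219310}\right) - \frac{225873}{236089}\right) + 23093\right) \left(-681271\right) = \left(\left(\frac{246173}{219310} - \frac{225873}{236089}\right) + 23093\right) \left(-681271\right) = \left(\frac{1226075681}{7396668370} + 23093\right) \left(-681271\right) = \frac{170812488744091}{7396668370} \left(-681271\right) = - \frac{116369595019175619661}{7396668370}$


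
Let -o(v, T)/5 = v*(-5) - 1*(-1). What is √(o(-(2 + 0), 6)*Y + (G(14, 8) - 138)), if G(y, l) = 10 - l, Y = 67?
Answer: I*√3821 ≈ 61.814*I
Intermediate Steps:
o(v, T) = -5 + 25*v (o(v, T) = -5*(v*(-5) - 1*(-1)) = -5*(-5*v + 1) = -5*(1 - 5*v) = -5 + 25*v)
√(o(-(2 + 0), 6)*Y + (G(14, 8) - 138)) = √((-5 + 25*(-(2 + 0)))*67 + ((10 - 1*8) - 138)) = √((-5 + 25*(-1*2))*67 + ((10 - 8) - 138)) = √((-5 + 25*(-2))*67 + (2 - 138)) = √((-5 - 50)*67 - 136) = √(-55*67 - 136) = √(-3685 - 136) = √(-3821) = I*√3821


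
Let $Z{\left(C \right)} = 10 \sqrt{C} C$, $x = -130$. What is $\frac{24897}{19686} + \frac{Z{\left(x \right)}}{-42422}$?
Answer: $\frac{43}{34} + \frac{650 i \sqrt{130}}{21211} \approx 1.2647 + 0.3494 i$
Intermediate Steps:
$Z{\left(C \right)} = 10 C^{\frac{3}{2}}$
$\frac{24897}{19686} + \frac{Z{\left(x \right)}}{-42422} = \frac{24897}{19686} + \frac{10 \left(-130\right)^{\frac{3}{2}}}{-42422} = 24897 \cdot \frac{1}{19686} + 10 \left(- 130 i \sqrt{130}\right) \left(- \frac{1}{42422}\right) = \frac{43}{34} + - 1300 i \sqrt{130} \left(- \frac{1}{42422}\right) = \frac{43}{34} + \frac{650 i \sqrt{130}}{21211}$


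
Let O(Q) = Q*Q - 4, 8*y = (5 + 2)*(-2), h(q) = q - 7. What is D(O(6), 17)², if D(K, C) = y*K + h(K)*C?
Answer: 136161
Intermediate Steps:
h(q) = -7 + q
y = -7/4 (y = ((5 + 2)*(-2))/8 = (7*(-2))/8 = (⅛)*(-14) = -7/4 ≈ -1.7500)
O(Q) = -4 + Q² (O(Q) = Q² - 4 = -4 + Q²)
D(K, C) = -7*K/4 + C*(-7 + K) (D(K, C) = -7*K/4 + (-7 + K)*C = -7*K/4 + C*(-7 + K))
D(O(6), 17)² = (-7*(-4 + 6²)/4 + 17*(-7 + (-4 + 6²)))² = (-7*(-4 + 36)/4 + 17*(-7 + (-4 + 36)))² = (-7/4*32 + 17*(-7 + 32))² = (-56 + 17*25)² = (-56 + 425)² = 369² = 136161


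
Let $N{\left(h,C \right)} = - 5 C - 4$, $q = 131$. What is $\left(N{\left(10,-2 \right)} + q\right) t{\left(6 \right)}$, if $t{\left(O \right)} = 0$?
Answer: $0$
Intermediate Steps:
$N{\left(h,C \right)} = -4 - 5 C$
$\left(N{\left(10,-2 \right)} + q\right) t{\left(6 \right)} = \left(\left(-4 - -10\right) + 131\right) 0 = \left(\left(-4 + 10\right) + 131\right) 0 = \left(6 + 131\right) 0 = 137 \cdot 0 = 0$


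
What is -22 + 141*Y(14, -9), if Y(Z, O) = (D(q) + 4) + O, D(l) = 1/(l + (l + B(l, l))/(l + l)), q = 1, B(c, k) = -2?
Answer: -445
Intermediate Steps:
D(l) = 1/(l + (-2 + l)/(2*l)) (D(l) = 1/(l + (l - 2)/(l + l)) = 1/(l + (-2 + l)/((2*l))) = 1/(l + (-2 + l)*(1/(2*l))) = 1/(l + (-2 + l)/(2*l)))
Y(Z, O) = 6 + O (Y(Z, O) = (2*1/(-2 + 1 + 2*1**2) + 4) + O = (2*1/(-2 + 1 + 2*1) + 4) + O = (2*1/(-2 + 1 + 2) + 4) + O = (2*1/1 + 4) + O = (2*1*1 + 4) + O = (2 + 4) + O = 6 + O)
-22 + 141*Y(14, -9) = -22 + 141*(6 - 9) = -22 + 141*(-3) = -22 - 423 = -445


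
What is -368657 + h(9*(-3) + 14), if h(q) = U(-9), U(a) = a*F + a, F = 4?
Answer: -368702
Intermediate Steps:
U(a) = 5*a (U(a) = a*4 + a = 4*a + a = 5*a)
h(q) = -45 (h(q) = 5*(-9) = -45)
-368657 + h(9*(-3) + 14) = -368657 - 45 = -368702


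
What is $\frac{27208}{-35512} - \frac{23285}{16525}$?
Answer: $- \frac{31912728}{14670895} \approx -2.1752$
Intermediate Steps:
$\frac{27208}{-35512} - \frac{23285}{16525} = 27208 \left(- \frac{1}{35512}\right) - \frac{4657}{3305} = - \frac{3401}{4439} - \frac{4657}{3305} = - \frac{31912728}{14670895}$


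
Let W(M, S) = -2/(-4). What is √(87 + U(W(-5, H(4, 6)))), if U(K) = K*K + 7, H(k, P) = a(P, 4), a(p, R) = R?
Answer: √377/2 ≈ 9.7083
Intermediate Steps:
H(k, P) = 4
W(M, S) = ½ (W(M, S) = -2*(-¼) = ½)
U(K) = 7 + K² (U(K) = K² + 7 = 7 + K²)
√(87 + U(W(-5, H(4, 6)))) = √(87 + (7 + (½)²)) = √(87 + (7 + ¼)) = √(87 + 29/4) = √(377/4) = √377/2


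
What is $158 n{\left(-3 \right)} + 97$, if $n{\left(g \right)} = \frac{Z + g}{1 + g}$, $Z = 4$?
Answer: $18$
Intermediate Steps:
$n{\left(g \right)} = \frac{4 + g}{1 + g}$
$158 n{\left(-3 \right)} + 97 = 158 \frac{4 - 3}{1 - 3} + 97 = 158 \frac{1}{-2} \cdot 1 + 97 = 158 \left(\left(- \frac{1}{2}\right) 1\right) + 97 = 158 \left(- \frac{1}{2}\right) + 97 = -79 + 97 = 18$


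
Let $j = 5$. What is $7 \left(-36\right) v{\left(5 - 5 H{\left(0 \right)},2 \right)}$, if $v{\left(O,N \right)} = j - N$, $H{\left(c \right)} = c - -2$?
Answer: $-756$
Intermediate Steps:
$H{\left(c \right)} = 2 + c$ ($H{\left(c \right)} = c + 2 = 2 + c$)
$v{\left(O,N \right)} = 5 - N$
$7 \left(-36\right) v{\left(5 - 5 H{\left(0 \right)},2 \right)} = 7 \left(-36\right) \left(5 - 2\right) = - 252 \left(5 - 2\right) = \left(-252\right) 3 = -756$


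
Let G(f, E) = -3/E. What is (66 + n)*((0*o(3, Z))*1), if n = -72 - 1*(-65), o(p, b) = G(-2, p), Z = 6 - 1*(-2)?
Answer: 0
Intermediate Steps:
Z = 8 (Z = 6 + 2 = 8)
o(p, b) = -3/p
n = -7 (n = -72 + 65 = -7)
(66 + n)*((0*o(3, Z))*1) = (66 - 7)*((0*(-3/3))*1) = 59*((0*(-3*⅓))*1) = 59*((0*(-1))*1) = 59*(0*1) = 59*0 = 0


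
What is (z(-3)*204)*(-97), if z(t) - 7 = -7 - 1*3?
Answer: 59364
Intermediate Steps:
z(t) = -3 (z(t) = 7 + (-7 - 1*3) = 7 + (-7 - 3) = 7 - 10 = -3)
(z(-3)*204)*(-97) = -3*204*(-97) = -612*(-97) = 59364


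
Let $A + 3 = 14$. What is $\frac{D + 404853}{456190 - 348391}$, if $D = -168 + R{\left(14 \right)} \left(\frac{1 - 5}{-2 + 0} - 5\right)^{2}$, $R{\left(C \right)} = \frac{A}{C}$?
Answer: $\frac{1888563}{503062} \approx 3.7541$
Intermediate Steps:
$A = 11$ ($A = -3 + 14 = 11$)
$R{\left(C \right)} = \frac{11}{C}$
$D = - \frac{2253}{14}$ ($D = -168 + \frac{11}{14} \left(\frac{1 - 5}{-2 + 0} - 5\right)^{2} = -168 + 11 \cdot \frac{1}{14} \left(- \frac{4}{-2} - 5\right)^{2} = -168 + \frac{11 \left(\left(-4\right) \left(- \frac{1}{2}\right) - 5\right)^{2}}{14} = -168 + \frac{11 \left(2 - 5\right)^{2}}{14} = -168 + \frac{11 \left(-3\right)^{2}}{14} = -168 + \frac{11}{14} \cdot 9 = -168 + \frac{99}{14} = - \frac{2253}{14} \approx -160.93$)
$\frac{D + 404853}{456190 - 348391} = \frac{- \frac{2253}{14} + 404853}{456190 - 348391} = \frac{5665689}{14 \cdot 107799} = \frac{5665689}{14} \cdot \frac{1}{107799} = \frac{1888563}{503062}$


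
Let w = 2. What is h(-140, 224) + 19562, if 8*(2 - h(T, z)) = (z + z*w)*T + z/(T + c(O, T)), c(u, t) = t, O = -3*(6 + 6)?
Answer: 313241/10 ≈ 31324.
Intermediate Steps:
O = -36 (O = -3*12 = -36)
h(T, z) = 2 - 3*T*z/8 - z/(16*T) (h(T, z) = 2 - ((z + z*2)*T + z/(T + T))/8 = 2 - ((z + 2*z)*T + z/((2*T)))/8 = 2 - ((3*z)*T + (1/(2*T))*z)/8 = 2 - (3*T*z + z/(2*T))/8 = 2 - (z/(2*T) + 3*T*z)/8 = 2 + (-3*T*z/8 - z/(16*T)) = 2 - 3*T*z/8 - z/(16*T))
h(-140, 224) + 19562 = (2 - 3/8*(-140)*224 - 1/16*224/(-140)) + 19562 = (2 + 11760 - 1/16*224*(-1/140)) + 19562 = (2 + 11760 + ⅒) + 19562 = 117621/10 + 19562 = 313241/10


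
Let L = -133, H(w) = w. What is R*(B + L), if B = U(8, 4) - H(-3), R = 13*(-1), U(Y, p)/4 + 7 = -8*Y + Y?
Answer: 4966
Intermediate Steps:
U(Y, p) = -28 - 28*Y (U(Y, p) = -28 + 4*(-8*Y + Y) = -28 + 4*(-7*Y) = -28 - 28*Y)
R = -13
B = -249 (B = (-28 - 28*8) - 1*(-3) = (-28 - 224) + 3 = -252 + 3 = -249)
R*(B + L) = -13*(-249 - 133) = -13*(-382) = 4966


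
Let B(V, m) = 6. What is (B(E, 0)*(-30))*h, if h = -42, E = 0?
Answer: 7560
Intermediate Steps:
(B(E, 0)*(-30))*h = (6*(-30))*(-42) = -180*(-42) = 7560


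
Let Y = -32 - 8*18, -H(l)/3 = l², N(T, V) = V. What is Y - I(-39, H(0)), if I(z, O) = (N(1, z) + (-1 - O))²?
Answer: -1776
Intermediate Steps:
H(l) = -3*l²
Y = -176 (Y = -32 - 144 = -176)
I(z, O) = (-1 + z - O)² (I(z, O) = (z + (-1 - O))² = (-1 + z - O)²)
Y - I(-39, H(0)) = -176 - (1 - 3*0² - 1*(-39))² = -176 - (1 - 3*0 + 39)² = -176 - (1 + 0 + 39)² = -176 - 1*40² = -176 - 1*1600 = -176 - 1600 = -1776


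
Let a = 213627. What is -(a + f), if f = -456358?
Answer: 242731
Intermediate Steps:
-(a + f) = -(213627 - 456358) = -1*(-242731) = 242731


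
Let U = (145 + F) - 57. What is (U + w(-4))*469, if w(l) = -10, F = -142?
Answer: -30016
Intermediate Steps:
U = -54 (U = (145 - 142) - 57 = 3 - 57 = -54)
(U + w(-4))*469 = (-54 - 10)*469 = -64*469 = -30016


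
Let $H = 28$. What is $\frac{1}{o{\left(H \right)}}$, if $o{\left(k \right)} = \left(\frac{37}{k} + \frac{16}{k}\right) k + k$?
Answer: $\frac{1}{81} \approx 0.012346$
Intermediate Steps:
$o{\left(k \right)} = 53 + k$ ($o{\left(k \right)} = \frac{53}{k} k + k = 53 + k$)
$\frac{1}{o{\left(H \right)}} = \frac{1}{53 + 28} = \frac{1}{81}$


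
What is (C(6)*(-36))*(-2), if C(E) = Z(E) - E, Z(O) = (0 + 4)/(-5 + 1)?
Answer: -504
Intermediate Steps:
Z(O) = -1 (Z(O) = 4/(-4) = 4*(-¼) = -1)
C(E) = -1 - E
(C(6)*(-36))*(-2) = ((-1 - 1*6)*(-36))*(-2) = ((-1 - 6)*(-36))*(-2) = -7*(-36)*(-2) = 252*(-2) = -504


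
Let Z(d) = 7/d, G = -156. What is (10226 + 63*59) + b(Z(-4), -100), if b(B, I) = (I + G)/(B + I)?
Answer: 5675825/407 ≈ 13946.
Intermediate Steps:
b(B, I) = (-156 + I)/(B + I) (b(B, I) = (I - 156)/(B + I) = (-156 + I)/(B + I))
(10226 + 63*59) + b(Z(-4), -100) = (10226 + 63*59) + (-156 - 100)/(7/(-4) - 100) = (10226 + 3717) - 256/(7*(-1/4) - 100) = 13943 - 256/(-7/4 - 100) = 13943 - 256/(-407/4) = 13943 - 4/407*(-256) = 13943 + 1024/407 = 5675825/407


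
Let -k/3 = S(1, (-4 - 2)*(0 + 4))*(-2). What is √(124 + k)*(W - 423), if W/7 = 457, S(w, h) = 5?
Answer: 2776*√154 ≈ 34449.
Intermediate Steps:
W = 3199 (W = 7*457 = 3199)
k = 30 (k = -15*(-2) = -3*(-10) = 30)
√(124 + k)*(W - 423) = √(124 + 30)*(3199 - 423) = √154*2776 = 2776*√154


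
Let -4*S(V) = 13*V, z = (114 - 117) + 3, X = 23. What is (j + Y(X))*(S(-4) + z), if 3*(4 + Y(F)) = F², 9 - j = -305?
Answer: 18967/3 ≈ 6322.3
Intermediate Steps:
j = 314 (j = 9 - 1*(-305) = 9 + 305 = 314)
Y(F) = -4 + F²/3
z = 0 (z = -3 + 3 = 0)
S(V) = -13*V/4
(j + Y(X))*(S(-4) + z) = (314 + (-4 + (⅓)*23²))*(-13/4*(-4) + 0) = (314 + (-4 + (⅓)*529))*(13 + 0) = (314 + (-4 + 529/3))*13 = (314 + 517/3)*13 = (1459/3)*13 = 18967/3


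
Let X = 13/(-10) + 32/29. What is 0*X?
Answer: 0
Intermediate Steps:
X = -57/290 (X = 13*(-⅒) + 32*(1/29) = -13/10 + 32/29 = -57/290 ≈ -0.19655)
0*X = 0*(-57/290) = 0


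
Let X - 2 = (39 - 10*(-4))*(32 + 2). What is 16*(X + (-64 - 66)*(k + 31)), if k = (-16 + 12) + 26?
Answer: -67232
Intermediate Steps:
k = 22 (k = -4 + 26 = 22)
X = 2688 (X = 2 + (39 - 10*(-4))*(32 + 2) = 2 + (39 + 40)*34 = 2 + 79*34 = 2 + 2686 = 2688)
16*(X + (-64 - 66)*(k + 31)) = 16*(2688 + (-64 - 66)*(22 + 31)) = 16*(2688 - 130*53) = 16*(2688 - 6890) = 16*(-4202) = -67232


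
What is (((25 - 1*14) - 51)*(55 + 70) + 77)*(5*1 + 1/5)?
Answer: -127998/5 ≈ -25600.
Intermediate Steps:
(((25 - 1*14) - 51)*(55 + 70) + 77)*(5*1 + 1/5) = (((25 - 14) - 51)*125 + 77)*(5 + ⅕) = ((11 - 51)*125 + 77)*(26/5) = (-40*125 + 77)*(26/5) = (-5000 + 77)*(26/5) = -4923*26/5 = -127998/5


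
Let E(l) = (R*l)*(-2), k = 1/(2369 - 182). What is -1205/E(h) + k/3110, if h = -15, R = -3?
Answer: 45532733/3400785 ≈ 13.389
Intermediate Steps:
k = 1/2187 ≈ 0.00045725
E(l) = 6*l (E(l) = -3*l*(-2) = 6*l)
-1205/E(h) + k/3110 = -1205/(6*(-15)) + (1/2187)/3110 = -1205/(-90) + (1/2187)*(1/3110) = -1205*(-1/90) + 1/6801570 = 241/18 + 1/6801570 = 45532733/3400785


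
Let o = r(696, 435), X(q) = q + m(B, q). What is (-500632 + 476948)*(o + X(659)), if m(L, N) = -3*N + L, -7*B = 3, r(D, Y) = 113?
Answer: 199845592/7 ≈ 2.8549e+7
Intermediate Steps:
B = -3/7 (B = -⅐*3 = -3/7 ≈ -0.42857)
m(L, N) = L - 3*N
X(q) = -3/7 - 2*q (X(q) = q + (-3/7 - 3*q) = -3/7 - 2*q)
o = 113
(-500632 + 476948)*(o + X(659)) = (-500632 + 476948)*(113 + (-3/7 - 2*659)) = -23684*(113 + (-3/7 - 1318)) = -23684*(113 - 9229/7) = -23684*(-8438/7) = 199845592/7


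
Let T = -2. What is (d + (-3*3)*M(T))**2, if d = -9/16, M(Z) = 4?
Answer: 342225/256 ≈ 1336.8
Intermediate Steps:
d = -9/16 (d = -9*1/16 = -9/16 ≈ -0.56250)
(d + (-3*3)*M(T))**2 = (-9/16 - 3*3*4)**2 = (-9/16 - 9*4)**2 = (-9/16 - 36)**2 = (-585/16)**2 = 342225/256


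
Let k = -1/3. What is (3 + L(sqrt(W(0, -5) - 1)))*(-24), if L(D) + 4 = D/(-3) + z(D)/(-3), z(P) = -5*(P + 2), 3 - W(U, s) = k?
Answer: -56 - 32*sqrt(21)/3 ≈ -104.88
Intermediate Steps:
k = -1/3 (k = -1*1/3 = -1/3 ≈ -0.33333)
W(U, s) = 10/3 (W(U, s) = 3 - 1*(-1/3) = 3 + 1/3 = 10/3)
z(P) = -10 - 5*P (z(P) = -5*(2 + P) = -10 - 5*P)
L(D) = -2/3 + 4*D/3 (L(D) = -4 + (D/(-3) + (-10 - 5*D)/(-3)) = -4 + (D*(-1/3) + (-10 - 5*D)*(-1/3)) = -4 + (-D/3 + (10/3 + 5*D/3)) = -4 + (10/3 + 4*D/3) = -2/3 + 4*D/3)
(3 + L(sqrt(W(0, -5) - 1)))*(-24) = (3 + (-2/3 + 4*sqrt(10/3 - 1)/3))*(-24) = (3 + (-2/3 + 4*sqrt(7/3)/3))*(-24) = (3 + (-2/3 + 4*(sqrt(21)/3)/3))*(-24) = (3 + (-2/3 + 4*sqrt(21)/9))*(-24) = (7/3 + 4*sqrt(21)/9)*(-24) = -56 - 32*sqrt(21)/3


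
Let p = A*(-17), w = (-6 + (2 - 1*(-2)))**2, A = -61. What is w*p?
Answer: 4148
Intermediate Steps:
w = 4 (w = (-6 + (2 + 2))**2 = (-6 + 4)**2 = (-2)**2 = 4)
p = 1037 (p = -61*(-17) = 1037)
w*p = 4*1037 = 4148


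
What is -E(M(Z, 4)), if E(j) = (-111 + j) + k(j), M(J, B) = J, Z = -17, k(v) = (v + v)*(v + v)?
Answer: -1028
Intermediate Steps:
k(v) = 4*v**2 (k(v) = (2*v)*(2*v) = 4*v**2)
E(j) = -111 + j + 4*j**2 (E(j) = (-111 + j) + 4*j**2 = -111 + j + 4*j**2)
-E(M(Z, 4)) = -(-111 - 17 + 4*(-17)**2) = -(-111 - 17 + 4*289) = -(-111 - 17 + 1156) = -1*1028 = -1028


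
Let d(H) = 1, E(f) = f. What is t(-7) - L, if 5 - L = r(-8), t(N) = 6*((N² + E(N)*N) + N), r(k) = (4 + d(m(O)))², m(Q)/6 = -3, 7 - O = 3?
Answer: 566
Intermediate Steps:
O = 4 (O = 7 - 1*3 = 7 - 3 = 4)
m(Q) = -18 (m(Q) = 6*(-3) = -18)
r(k) = 25 (r(k) = (4 + 1)² = 5² = 25)
t(N) = 6*N + 12*N² (t(N) = 6*((N² + N*N) + N) = 6*((N² + N²) + N) = 6*(2*N² + N) = 6*(N + 2*N²) = 6*N + 12*N²)
L = -20 (L = 5 - 1*25 = 5 - 25 = -20)
t(-7) - L = 6*(-7)*(1 + 2*(-7)) - 1*(-20) = 6*(-7)*(1 - 14) + 20 = 6*(-7)*(-13) + 20 = 546 + 20 = 566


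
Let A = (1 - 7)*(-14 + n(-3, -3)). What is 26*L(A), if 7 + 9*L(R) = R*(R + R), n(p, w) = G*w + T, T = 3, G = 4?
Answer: 990106/9 ≈ 1.1001e+5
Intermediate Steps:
n(p, w) = 3 + 4*w (n(p, w) = 4*w + 3 = 3 + 4*w)
A = 138 (A = (1 - 7)*(-14 + (3 + 4*(-3))) = -6*(-14 + (3 - 12)) = -6*(-14 - 9) = -6*(-23) = 138)
L(R) = -7/9 + 2*R**2/9 (L(R) = -7/9 + (R*(R + R))/9 = -7/9 + (R*(2*R))/9 = -7/9 + (2*R**2)/9 = -7/9 + 2*R**2/9)
26*L(A) = 26*(-7/9 + (2/9)*138**2) = 26*(-7/9 + (2/9)*19044) = 26*(-7/9 + 4232) = 26*(38081/9) = 990106/9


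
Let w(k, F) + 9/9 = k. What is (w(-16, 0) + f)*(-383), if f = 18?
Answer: -383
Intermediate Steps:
w(k, F) = -1 + k
(w(-16, 0) + f)*(-383) = ((-1 - 16) + 18)*(-383) = (-17 + 18)*(-383) = 1*(-383) = -383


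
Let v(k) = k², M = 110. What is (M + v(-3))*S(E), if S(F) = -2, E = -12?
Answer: -238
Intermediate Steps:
(M + v(-3))*S(E) = (110 + (-3)²)*(-2) = (110 + 9)*(-2) = 119*(-2) = -238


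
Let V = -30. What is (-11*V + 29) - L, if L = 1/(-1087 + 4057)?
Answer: 1066229/2970 ≈ 359.00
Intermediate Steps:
L = 1/2970 ≈ 0.00033670
(-11*V + 29) - L = (-11*(-30) + 29) - 1*1/2970 = (330 + 29) - 1/2970 = 359 - 1/2970 = 1066229/2970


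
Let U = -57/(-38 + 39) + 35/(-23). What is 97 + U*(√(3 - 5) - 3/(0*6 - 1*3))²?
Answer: 3577/23 - 2692*I*√2/23 ≈ 155.52 - 165.52*I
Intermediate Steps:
U = -1346/23 (U = -57/1 + 35*(-1/23) = -57*1 - 35/23 = -57 - 35/23 = -1346/23 ≈ -58.522)
97 + U*(√(3 - 5) - 3/(0*6 - 1*3))² = 97 - 1346*(√(3 - 5) - 3/(0*6 - 1*3))²/23 = 97 - 1346*(√(-2) - 3/(0 - 3))²/23 = 97 - 1346*(I*√2 - 3/(-3))²/23 = 97 - 1346*(I*√2 - 3*(-⅓))²/23 = 97 - 1346*(I*√2 + 1)²/23 = 97 - 1346*(1 + I*√2)²/23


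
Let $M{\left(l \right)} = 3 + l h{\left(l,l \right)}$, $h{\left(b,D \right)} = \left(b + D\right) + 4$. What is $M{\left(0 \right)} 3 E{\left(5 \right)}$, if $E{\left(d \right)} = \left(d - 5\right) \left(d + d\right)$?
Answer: $0$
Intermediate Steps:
$h{\left(b,D \right)} = 4 + D + b$ ($h{\left(b,D \right)} = \left(D + b\right) + 4 = 4 + D + b$)
$M{\left(l \right)} = 3 + l \left(4 + 2 l\right)$ ($M{\left(l \right)} = 3 + l \left(4 + l + l\right) = 3 + l \left(4 + 2 l\right)$)
$E{\left(d \right)} = 2 d \left(-5 + d\right)$ ($E{\left(d \right)} = \left(-5 + d\right) 2 d = 2 d \left(-5 + d\right)$)
$M{\left(0 \right)} 3 E{\left(5 \right)} = \left(3 + 2 \cdot 0 \left(2 + 0\right)\right) 3 \cdot 2 \cdot 5 \left(-5 + 5\right) = \left(3 + 2 \cdot 0 \cdot 2\right) 3 \cdot 2 \cdot 5 \cdot 0 = \left(3 + 0\right) 3 \cdot 0 = 3 \cdot 3 \cdot 0 = 9 \cdot 0 = 0$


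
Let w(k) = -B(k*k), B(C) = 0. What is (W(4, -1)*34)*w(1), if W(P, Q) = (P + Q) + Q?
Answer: 0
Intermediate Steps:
W(P, Q) = P + 2*Q
w(k) = 0 (w(k) = -1*0 = 0)
(W(4, -1)*34)*w(1) = ((4 + 2*(-1))*34)*0 = ((4 - 2)*34)*0 = (2*34)*0 = 68*0 = 0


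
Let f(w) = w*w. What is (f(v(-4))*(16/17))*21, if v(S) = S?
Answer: 5376/17 ≈ 316.24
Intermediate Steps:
f(w) = w**2
(f(v(-4))*(16/17))*21 = ((-4)**2*(16/17))*21 = (16*(16*(1/17)))*21 = (16*(16/17))*21 = (256/17)*21 = 5376/17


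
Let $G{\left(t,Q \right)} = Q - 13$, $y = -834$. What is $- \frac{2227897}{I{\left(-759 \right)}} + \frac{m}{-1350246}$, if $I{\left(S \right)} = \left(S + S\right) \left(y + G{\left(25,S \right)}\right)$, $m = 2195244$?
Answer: $- \frac{1393335320369}{548629254228} \approx -2.5397$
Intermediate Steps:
$G{\left(t,Q \right)} = -13 + Q$
$I{\left(S \right)} = 2 S \left(-847 + S\right)$ ($I{\left(S \right)} = \left(S + S\right) \left(-834 + \left(-13 + S\right)\right) = 2 S \left(-847 + S\right)$)
$- \frac{2227897}{I{\left(-759 \right)}} + \frac{m}{-1350246} = - \frac{2227897}{2 \left(-759\right) \left(-847 - 759\right)} + \frac{2195244}{-1350246} = - \frac{2227897}{2 \left(-759\right) \left(-1606\right)} + 2195244 \left(- \frac{1}{1350246}\right) = - \frac{2227897}{2437908} - \frac{365874}{225041} = - \frac{1393335320369}{548629254228}$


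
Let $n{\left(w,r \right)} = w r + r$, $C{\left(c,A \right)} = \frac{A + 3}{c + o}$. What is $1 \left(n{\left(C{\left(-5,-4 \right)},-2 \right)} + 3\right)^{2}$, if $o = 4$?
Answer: $1$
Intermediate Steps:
$C{\left(c,A \right)} = \frac{3 + A}{4 + c}$ ($C{\left(c,A \right)} = \frac{A + 3}{c + 4} = \frac{3 + A}{4 + c}$)
$n{\left(w,r \right)} = r + r w$ ($n{\left(w,r \right)} = r w + r = r + r w$)
$1 \left(n{\left(C{\left(-5,-4 \right)},-2 \right)} + 3\right)^{2} = 1 \left(- 2 \left(1 + \frac{3 - 4}{4 - 5}\right) + 3\right)^{2} = 1 \left(- 2 \left(1 + \frac{1}{-1} \left(-1\right)\right) + 3\right)^{2} = 1 \left(- 2 \left(1 - -1\right) + 3\right)^{2} = 1 \left(- 2 \left(1 + 1\right) + 3\right)^{2} = 1 \left(\left(-2\right) 2 + 3\right)^{2} = 1 \left(-4 + 3\right)^{2} = 1 \left(-1\right)^{2} = 1 \cdot 1 = 1$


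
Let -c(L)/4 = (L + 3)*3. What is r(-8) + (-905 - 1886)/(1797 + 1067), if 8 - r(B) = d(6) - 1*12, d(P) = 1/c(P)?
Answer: 1471919/77328 ≈ 19.035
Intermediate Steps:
c(L) = -36 - 12*L (c(L) = -4*(L + 3)*3 = -4*(3 + L)*3 = -4*(9 + 3*L) = -36 - 12*L)
d(P) = 1/(-36 - 12*P)
r(B) = 2161/108 (r(B) = 8 - (-1/(36 + 12*6) - 1*12) = 8 - (-1/(36 + 72) - 12) = 8 - (-1/108 - 12) = 8 - 1*(-1297/108) = 8 + 1297/108 = 2161/108)
r(-8) + (-905 - 1886)/(1797 + 1067) = 2161/108 + (-905 - 1886)/(1797 + 1067) = 2161/108 - 2791/2864 = 1471919/77328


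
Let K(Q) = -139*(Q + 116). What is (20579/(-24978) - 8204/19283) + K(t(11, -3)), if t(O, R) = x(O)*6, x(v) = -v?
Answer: -3348074623669/481650774 ≈ -6951.3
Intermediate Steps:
t(O, R) = -6*O (t(O, R) = -O*6 = -6*O)
K(Q) = -16124 - 139*Q (K(Q) = -139*(116 + Q) = -16124 - 139*Q)
(20579/(-24978) - 8204/19283) + K(t(11, -3)) = (20579/(-24978) - 8204/19283) + (-16124 - (-834)*11) = (20579*(-1/24978) - 8204*1/19283) + (-16124 - 139*(-66)) = (-20579/24978 - 8204/19283) + (-16124 + 9174) = -601744369/481650774 - 6950 = -3348074623669/481650774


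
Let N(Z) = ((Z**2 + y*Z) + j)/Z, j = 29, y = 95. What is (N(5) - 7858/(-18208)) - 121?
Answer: -672259/45520 ≈ -14.768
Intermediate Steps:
N(Z) = (29 + Z**2 + 95*Z)/Z (N(Z) = ((Z**2 + 95*Z) + 29)/Z = (29 + Z**2 + 95*Z)/Z)
(N(5) - 7858/(-18208)) - 121 = ((95 + 5 + 29/5) - 7858/(-18208)) - 121 = ((95 + 5 + 29*(1/5)) - 7858*(-1/18208)) - 121 = ((95 + 5 + 29/5) + 3929/9104) - 121 = (529/5 + 3929/9104) - 121 = 4835661/45520 - 121 = -672259/45520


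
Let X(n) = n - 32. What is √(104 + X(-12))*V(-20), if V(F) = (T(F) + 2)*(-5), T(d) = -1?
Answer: -10*√15 ≈ -38.730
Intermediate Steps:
X(n) = -32 + n
V(F) = -5 (V(F) = (-1 + 2)*(-5) = 1*(-5) = -5)
√(104 + X(-12))*V(-20) = √(104 + (-32 - 12))*(-5) = √(104 - 44)*(-5) = √60*(-5) = (2*√15)*(-5) = -10*√15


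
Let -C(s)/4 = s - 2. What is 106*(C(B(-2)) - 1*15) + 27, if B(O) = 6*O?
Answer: 4373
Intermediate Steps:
C(s) = 8 - 4*s (C(s) = -4*(s - 2) = -4*(-2 + s) = 8 - 4*s)
106*(C(B(-2)) - 1*15) + 27 = 106*((8 - 24*(-2)) - 1*15) + 27 = 106*((8 - 4*(-12)) - 15) + 27 = 106*((8 + 48) - 15) + 27 = 106*(56 - 15) + 27 = 106*41 + 27 = 4346 + 27 = 4373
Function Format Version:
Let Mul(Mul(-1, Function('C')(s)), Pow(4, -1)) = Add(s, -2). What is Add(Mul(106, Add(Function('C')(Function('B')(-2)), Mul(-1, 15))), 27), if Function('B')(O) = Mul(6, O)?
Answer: 4373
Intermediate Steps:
Function('C')(s) = Add(8, Mul(-4, s)) (Function('C')(s) = Mul(-4, Add(s, -2)) = Mul(-4, Add(-2, s)) = Add(8, Mul(-4, s)))
Add(Mul(106, Add(Function('C')(Function('B')(-2)), Mul(-1, 15))), 27) = Add(Mul(106, Add(Add(8, Mul(-4, Mul(6, -2))), Mul(-1, 15))), 27) = Add(Mul(106, Add(Add(8, Mul(-4, -12)), -15)), 27) = Add(Mul(106, Add(Add(8, 48), -15)), 27) = Add(Mul(106, Add(56, -15)), 27) = Add(Mul(106, 41), 27) = Add(4346, 27) = 4373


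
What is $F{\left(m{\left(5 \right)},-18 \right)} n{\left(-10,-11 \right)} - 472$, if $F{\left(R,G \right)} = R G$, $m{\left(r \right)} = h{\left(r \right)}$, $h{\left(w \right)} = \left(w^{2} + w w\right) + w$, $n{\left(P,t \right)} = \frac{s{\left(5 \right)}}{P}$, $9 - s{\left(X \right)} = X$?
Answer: $-76$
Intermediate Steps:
$s{\left(X \right)} = 9 - X$
$n{\left(P,t \right)} = \frac{4}{P}$ ($n{\left(P,t \right)} = \frac{9 - 5}{P} = \frac{4}{P}$)
$h{\left(w \right)} = w + 2 w^{2}$ ($h{\left(w \right)} = \left(w^{2} + w^{2}\right) + w = 2 w^{2} + w = w + 2 w^{2}$)
$m{\left(r \right)} = r \left(1 + 2 r\right)$
$F{\left(R,G \right)} = G R$
$F{\left(m{\left(5 \right)},-18 \right)} n{\left(-10,-11 \right)} - 472 = - 18 \cdot 5 \left(1 + 2 \cdot 5\right) \frac{4}{-10} - 472 = - 18 \cdot 5 \left(1 + 10\right) 4 \left(- \frac{1}{10}\right) - 472 = - 18 \cdot 5 \cdot 11 \left(- \frac{2}{5}\right) - 472 = \left(-18\right) 55 \left(- \frac{2}{5}\right) - 472 = \left(-990\right) \left(- \frac{2}{5}\right) - 472 = 396 - 472 = -76$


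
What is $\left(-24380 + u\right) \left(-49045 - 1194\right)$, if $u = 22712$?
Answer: $83798652$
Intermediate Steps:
$\left(-24380 + u\right) \left(-49045 - 1194\right) = \left(-24380 + 22712\right) \left(-49045 - 1194\right) = \left(-1668\right) \left(-50239\right) = 83798652$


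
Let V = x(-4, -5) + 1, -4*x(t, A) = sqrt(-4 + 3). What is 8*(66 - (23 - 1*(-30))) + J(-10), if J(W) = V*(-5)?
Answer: 99 + 5*I/4 ≈ 99.0 + 1.25*I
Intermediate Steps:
x(t, A) = -I/4 (x(t, A) = -sqrt(-4 + 3)/4 = -I/4)
V = 1 - I/4 (V = -I/4 + 1 = 1 - I/4 ≈ 1.0 - 0.25*I)
J(W) = -5 + 5*I/4 (J(W) = (1 - I/4)*(-5) = -5 + 5*I/4)
8*(66 - (23 - 1*(-30))) + J(-10) = 8*(66 - (23 - 1*(-30))) + (-5 + 5*I/4) = 8*(66 - (23 + 30)) + (-5 + 5*I/4) = 8*(66 - 1*53) + (-5 + 5*I/4) = 8*(66 - 53) + (-5 + 5*I/4) = 8*13 + (-5 + 5*I/4) = 104 + (-5 + 5*I/4) = 99 + 5*I/4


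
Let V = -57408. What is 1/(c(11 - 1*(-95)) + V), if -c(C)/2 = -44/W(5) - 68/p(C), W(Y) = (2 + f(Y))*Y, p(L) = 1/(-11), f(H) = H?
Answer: -35/2061552 ≈ -1.6977e-5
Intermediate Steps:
p(L) = -1/11
W(Y) = Y*(2 + Y) (W(Y) = (2 + Y)*Y = Y*(2 + Y))
c(C) = -52272/35 (c(C) = -2*(-44*1/(5*(2 + 5)) - 68/(-1/11)) = -2*(-44/(5*7) - 68*(-11)) = -2*(-44/35 + 748) = -2*26136/35 = -52272/35)
1/(c(11 - 1*(-95)) + V) = 1/(-52272/35 - 57408) = 1/(-2061552/35) = -35/2061552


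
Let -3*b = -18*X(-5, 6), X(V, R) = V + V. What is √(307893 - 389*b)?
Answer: √331233 ≈ 575.53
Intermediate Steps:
X(V, R) = 2*V
b = -60 (b = -(-6)*2*(-5) = -(-6)*(-10) = -⅓*180 = -60)
√(307893 - 389*b) = √(307893 - 389*(-60)) = √(307893 + 23340) = √331233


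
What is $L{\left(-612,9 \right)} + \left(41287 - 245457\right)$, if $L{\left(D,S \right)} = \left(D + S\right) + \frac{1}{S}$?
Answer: $- \frac{1842956}{9} \approx -2.0477 \cdot 10^{5}$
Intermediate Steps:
$L{\left(D,S \right)} = D + S + \frac{1}{S}$
$L{\left(-612,9 \right)} + \left(41287 - 245457\right) = \left(-612 + 9 + \frac{1}{9}\right) + \left(41287 - 245457\right) = \left(-612 + 9 + \frac{1}{9}\right) - 204170 = - \frac{5426}{9} - 204170 = - \frac{1842956}{9}$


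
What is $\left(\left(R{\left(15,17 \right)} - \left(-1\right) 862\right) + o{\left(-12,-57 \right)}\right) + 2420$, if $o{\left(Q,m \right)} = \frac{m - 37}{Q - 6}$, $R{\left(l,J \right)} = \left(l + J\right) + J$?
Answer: $\frac{30026}{9} \approx 3336.2$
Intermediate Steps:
$R{\left(l,J \right)} = l + 2 J$ ($R{\left(l,J \right)} = \left(J + l\right) + J = l + 2 J$)
$o{\left(Q,m \right)} = \frac{-37 + m}{-6 + Q}$
$\left(\left(R{\left(15,17 \right)} - \left(-1\right) 862\right) + o{\left(-12,-57 \right)}\right) + 2420 = \left(\left(\left(15 + 2 \cdot 17\right) - \left(-1\right) 862\right) + \frac{-37 - 57}{-6 - 12}\right) + 2420 = \left(\left(\left(15 + 34\right) - -862\right) + \frac{1}{-18} \left(-94\right)\right) + 2420 = \left(\left(49 + 862\right) - - \frac{47}{9}\right) + 2420 = \left(911 + \frac{47}{9}\right) + 2420 = \frac{8246}{9} + 2420 = \frac{30026}{9}$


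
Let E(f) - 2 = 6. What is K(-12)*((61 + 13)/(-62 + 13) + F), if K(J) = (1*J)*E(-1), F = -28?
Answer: 138816/49 ≈ 2833.0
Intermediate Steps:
E(f) = 8 (E(f) = 2 + 6 = 8)
K(J) = 8*J (K(J) = (1*J)*8 = J*8 = 8*J)
K(-12)*((61 + 13)/(-62 + 13) + F) = (8*(-12))*((61 + 13)/(-62 + 13) - 28) = -96*(74/(-49) - 28) = -96*(74*(-1/49) - 28) = -96*(-74/49 - 28) = -96*(-1446/49) = 138816/49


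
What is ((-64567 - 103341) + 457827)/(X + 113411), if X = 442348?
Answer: 289919/555759 ≈ 0.52166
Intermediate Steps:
((-64567 - 103341) + 457827)/(X + 113411) = ((-64567 - 103341) + 457827)/(442348 + 113411) = (-167908 + 457827)/555759 = 289919*(1/555759) = 289919/555759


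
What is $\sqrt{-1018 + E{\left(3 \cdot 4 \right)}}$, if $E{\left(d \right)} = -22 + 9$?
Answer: $i \sqrt{1031} \approx 32.109 i$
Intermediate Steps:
$E{\left(d \right)} = -13$
$\sqrt{-1018 + E{\left(3 \cdot 4 \right)}} = \sqrt{-1018 - 13} = \sqrt{-1031} = i \sqrt{1031}$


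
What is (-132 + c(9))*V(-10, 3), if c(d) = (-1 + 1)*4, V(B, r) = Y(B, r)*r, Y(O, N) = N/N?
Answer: -396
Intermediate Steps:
Y(O, N) = 1
V(B, r) = r (V(B, r) = 1*r = r)
c(d) = 0 (c(d) = 0*4 = 0)
(-132 + c(9))*V(-10, 3) = (-132 + 0)*3 = -132*3 = -396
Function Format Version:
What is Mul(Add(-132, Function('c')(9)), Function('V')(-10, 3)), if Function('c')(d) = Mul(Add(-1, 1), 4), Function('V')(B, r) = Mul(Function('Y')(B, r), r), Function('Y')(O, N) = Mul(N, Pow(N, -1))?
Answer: -396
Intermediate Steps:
Function('Y')(O, N) = 1
Function('V')(B, r) = r (Function('V')(B, r) = Mul(1, r) = r)
Function('c')(d) = 0 (Function('c')(d) = Mul(0, 4) = 0)
Mul(Add(-132, Function('c')(9)), Function('V')(-10, 3)) = Mul(Add(-132, 0), 3) = Mul(-132, 3) = -396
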